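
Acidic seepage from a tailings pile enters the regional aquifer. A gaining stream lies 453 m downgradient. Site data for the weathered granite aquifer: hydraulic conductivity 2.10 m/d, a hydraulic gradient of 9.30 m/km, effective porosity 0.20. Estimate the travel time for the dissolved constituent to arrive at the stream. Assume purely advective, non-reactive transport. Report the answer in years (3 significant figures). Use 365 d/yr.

q = Ki = 2.10 × 0.0093 = 0.01953 m/d
Seepage velocity v = q / n = 0.01953 / 0.20 = 0.09765 m/d
t = L / v = 453 / 0.09765 = 4639 d
   = 4639 / 365 = 12.7 yr

12.7 years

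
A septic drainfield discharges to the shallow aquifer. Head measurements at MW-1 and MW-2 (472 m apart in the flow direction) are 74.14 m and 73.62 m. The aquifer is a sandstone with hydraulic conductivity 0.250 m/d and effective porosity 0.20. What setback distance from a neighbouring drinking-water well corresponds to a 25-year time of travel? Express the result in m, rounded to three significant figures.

12.6 m

Hydraulic gradient i = (74.14 − 73.62) / 472 = 0.52 / 472 = 0.001102
Darcy flux q = K·i = 0.250 × 0.001102 = 2.754e-4 m/d
v = Ki/n = 0.250·0.001102/0.20 = 0.001377 m/d
T = 25 yr × 365 = 9125 d
L = v × T = 0.001377 × 9125 = 12.57 m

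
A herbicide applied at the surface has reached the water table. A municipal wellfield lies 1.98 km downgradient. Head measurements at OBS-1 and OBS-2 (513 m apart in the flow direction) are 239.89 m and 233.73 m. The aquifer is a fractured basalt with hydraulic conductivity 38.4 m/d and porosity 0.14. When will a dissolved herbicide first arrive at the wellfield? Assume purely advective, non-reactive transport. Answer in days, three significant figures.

601 days

Hydraulic gradient i = (239.89 − 233.73) / 513 = 6.16 / 513 = 0.01201
Darcy flux q = K·i = 38.4 × 0.01201 = 0.4611 m/d
v = Ki/n = 38.4·0.01201/0.14 = 3.294 m/d
L = 1.98 km = 1980 m
t = L / v = 1980 / 3.294 = 601.2 d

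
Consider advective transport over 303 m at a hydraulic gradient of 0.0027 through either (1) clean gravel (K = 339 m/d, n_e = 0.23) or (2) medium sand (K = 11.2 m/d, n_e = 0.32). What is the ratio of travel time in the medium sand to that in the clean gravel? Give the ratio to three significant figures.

Unit 1 (clean gravel): v = 339×0.0027/0.23 = 3.980 m/d, t = 303/3.980 = 76.14 d
Unit 2 (medium sand): v = 11.2×0.0027/0.32 = 0.09450 m/d, t = 303/0.09450 = 3206 d
t(medium sand) / t(clean gravel) = 3206/76.14 = 42.1

42.1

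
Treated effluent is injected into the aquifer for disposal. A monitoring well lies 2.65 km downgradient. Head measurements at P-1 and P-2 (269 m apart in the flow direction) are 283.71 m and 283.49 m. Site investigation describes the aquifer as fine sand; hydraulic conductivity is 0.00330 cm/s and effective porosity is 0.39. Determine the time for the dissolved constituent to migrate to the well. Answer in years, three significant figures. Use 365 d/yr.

Hydraulic gradient i = (283.71 − 283.49) / 269 = 0.22 / 269 = 8.178e-4
K = 0.00330 cm/s × 864 = 2.851 m/d
Darcy flux q = K·i = 2.851 × 8.178e-4 = 0.002332 m/d
v_s = q/n_e = 0.002332/0.39 = 0.005979 m/d
L = 2.65 km = 2650 m
t = L / v = 2650 / 0.005979 = 443200 d
   = 443200 / 365 = 1210 yr

1210 years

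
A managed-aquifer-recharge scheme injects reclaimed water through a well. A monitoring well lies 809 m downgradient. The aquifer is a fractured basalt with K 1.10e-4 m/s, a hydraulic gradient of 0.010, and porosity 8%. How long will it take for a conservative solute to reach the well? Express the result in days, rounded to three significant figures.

K = 1.10e-4 m/s × 86400 s/d = 9.504 m/d
q = Ki = 9.504 × 0.010 = 0.09504 m/d
Seepage velocity v = q / n = 0.09504 / 0.08 = 1.188 m/d
t = L / v = 809 / 1.188 = 681.0 d

681 days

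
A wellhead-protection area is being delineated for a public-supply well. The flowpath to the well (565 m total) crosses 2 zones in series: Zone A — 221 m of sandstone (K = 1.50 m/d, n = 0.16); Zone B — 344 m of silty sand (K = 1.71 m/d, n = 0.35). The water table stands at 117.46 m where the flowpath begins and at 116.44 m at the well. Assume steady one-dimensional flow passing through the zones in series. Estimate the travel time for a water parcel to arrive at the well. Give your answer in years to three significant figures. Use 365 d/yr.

Total head drop ΔH = 117.46 − 116.44 = 1.02 m
Continuity: the same q passes through each zone, so ΔH = q·Σ(L_j/K_j) — the zones act as resistances in series.
Σ(L/K) = 221/1.50 + 344/1.71 = 147.3 + 201.2 = 348.5 d
q = ΔH / Σ(L/K) = 1.02 / 348.5 = 0.002927 m/d (same in every zone)
Zone A: v = q/n = 0.002927/0.16 = 0.01829 m/d → t_A = 221/0.01829 = 12080 d
Zone B: v = q/n = 0.002927/0.35 = 0.008362 m/d → t_B = 344/0.008362 = 41140 d
Total t = 12080 + 41140 = 53220 d
   = 53220 / 365 = 146 yr

146 years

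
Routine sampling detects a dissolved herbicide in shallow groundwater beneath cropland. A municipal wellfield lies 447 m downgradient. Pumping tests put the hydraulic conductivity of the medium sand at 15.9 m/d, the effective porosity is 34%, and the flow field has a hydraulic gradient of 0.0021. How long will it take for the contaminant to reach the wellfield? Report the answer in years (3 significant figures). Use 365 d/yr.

12.5 years

q = Ki = 15.9 × 0.0021 = 0.03339 m/d
Seepage velocity v = q / n = 0.03339 / 0.34 = 0.09821 m/d
t = L / v = 447 / 0.09821 = 4552 d
   = 4552 / 365 = 12.5 yr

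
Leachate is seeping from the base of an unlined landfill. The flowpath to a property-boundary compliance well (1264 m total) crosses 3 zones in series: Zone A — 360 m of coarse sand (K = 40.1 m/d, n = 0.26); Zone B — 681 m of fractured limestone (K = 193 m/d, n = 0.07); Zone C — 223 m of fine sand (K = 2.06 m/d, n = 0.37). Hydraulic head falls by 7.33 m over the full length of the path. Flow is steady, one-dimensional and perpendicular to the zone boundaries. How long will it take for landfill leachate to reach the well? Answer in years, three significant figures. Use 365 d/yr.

10.1 years

Steady 1-D flow in series ⇒ the Darcy flux q is identical in every zone and the zone head losses add (resistances L/K in series).
Σ(L/K) = 360/40.1 + 681/193 + 223/2.06 = 8.978 + 3.528 + 108.3 = 120.8 d
q = ΔH / Σ(L/K) = 7.33 / 120.8 = 0.06070 m/d (same in every zone)
Zone A: v = q/n = 0.06070/0.26 = 0.2335 m/d → t_A = 360/0.2335 = 1542 d
Zone B: v = q/n = 0.06070/0.07 = 0.8671 m/d → t_B = 681/0.8671 = 785.3 d
Zone C: v = q/n = 0.06070/0.37 = 0.1641 m/d → t_C = 223/0.1641 = 1359 d
Total t = 1542 + 785.3 + 1359 = 3687 d
   = 3687 / 365 = 10.1 yr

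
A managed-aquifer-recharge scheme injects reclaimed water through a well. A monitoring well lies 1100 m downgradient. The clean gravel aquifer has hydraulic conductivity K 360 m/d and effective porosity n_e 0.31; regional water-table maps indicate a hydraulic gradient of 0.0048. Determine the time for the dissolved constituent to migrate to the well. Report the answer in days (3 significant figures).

Darcy flux q = K·i = 360 × 0.0048 = 1.728 m/d
Seepage velocity v = q / n = 1.728 / 0.31 = 5.574 m/d
t = L / v = 1100 / 5.574 = 197.3 d

197 days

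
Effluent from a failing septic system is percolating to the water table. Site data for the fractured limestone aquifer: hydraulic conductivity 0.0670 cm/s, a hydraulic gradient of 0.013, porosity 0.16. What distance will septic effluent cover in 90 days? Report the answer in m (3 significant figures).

K = 0.0670 cm/s × 864 = 57.89 m/d
Darcy flux q = K·i = 57.89 × 0.013 = 0.7525 m/d
v = Ki/n = 57.89·0.013/0.16 = 4.703 m/d
L = v × T = 4.703 × 90 = 423.3 m

423 m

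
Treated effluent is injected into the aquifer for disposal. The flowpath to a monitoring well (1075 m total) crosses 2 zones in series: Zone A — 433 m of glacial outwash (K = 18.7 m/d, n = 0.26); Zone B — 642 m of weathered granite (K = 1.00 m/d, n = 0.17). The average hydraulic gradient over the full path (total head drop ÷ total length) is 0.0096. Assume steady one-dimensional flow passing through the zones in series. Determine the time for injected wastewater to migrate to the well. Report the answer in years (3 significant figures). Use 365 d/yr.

For zones in series the flux q is common to all zones; the equivalent conductivity is the harmonic (thickness-weighted) mean, K_eq = L_total / Σ(L_j/K_j).
Σ(L/K) = 433/18.7 + 642/1.00 = 23.16 + 642.0 = 665.2 d
K_eq = L_total / Σ(L/K) = 1075 / 665.2 = 1.616 m/d
q = K_eq · i = 1.616 × 0.0096 = 0.01552 m/d (same in every zone)
Zone A: v = q/n = 0.01552/0.26 = 0.05967 m/d → t_A = 433/0.05967 = 7256 d
Zone B: v = q/n = 0.01552/0.17 = 0.09127 m/d → t_B = 642/0.09127 = 7034 d
Total t = 7256 + 7034 = 14290 d
   = 14290 / 365 = 39.2 yr

39.2 years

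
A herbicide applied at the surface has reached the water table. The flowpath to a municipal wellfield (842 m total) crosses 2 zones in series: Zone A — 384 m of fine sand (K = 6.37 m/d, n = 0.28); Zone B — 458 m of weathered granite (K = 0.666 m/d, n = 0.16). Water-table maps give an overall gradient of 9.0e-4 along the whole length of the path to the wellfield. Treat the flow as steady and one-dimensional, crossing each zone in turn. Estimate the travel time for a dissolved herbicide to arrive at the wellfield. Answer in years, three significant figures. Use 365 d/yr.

489 years

For zones in series the flux q is common to all zones; the equivalent conductivity is the harmonic (thickness-weighted) mean, K_eq = L_total / Σ(L_j/K_j).
Σ(L/K) = 384/6.37 + 458/0.666 = 60.28 + 687.7 = 748.0 d
K_eq = L_total / Σ(L/K) = 842 / 748.0 = 1.126 m/d
q = K_eq · i = 1.126 × 9.0e-4 = 0.001013 m/d (same in every zone)
Zone A: v = q/n = 0.001013/0.28 = 0.003618 m/d → t_A = 384/0.003618 = 106100 d
Zone B: v = q/n = 0.001013/0.16 = 0.006332 m/d → t_B = 458/0.006332 = 72330 d
Total t = 106100 + 72330 = 178500 d
   = 178500 / 365 = 489 yr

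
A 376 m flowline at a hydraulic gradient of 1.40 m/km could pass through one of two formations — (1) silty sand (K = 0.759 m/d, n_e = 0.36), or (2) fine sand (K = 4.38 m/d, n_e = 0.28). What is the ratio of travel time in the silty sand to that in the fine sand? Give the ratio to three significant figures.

Unit 1 (silty sand): v = 0.759×0.0014/0.36 = 0.002952 m/d, t = 376/0.002952 = 127400 d
Unit 2 (fine sand): v = 4.38×0.0014/0.28 = 0.02190 m/d, t = 376/0.02190 = 17170 d
t(silty sand) / t(fine sand) = 127400/17170 = 7.42

7.42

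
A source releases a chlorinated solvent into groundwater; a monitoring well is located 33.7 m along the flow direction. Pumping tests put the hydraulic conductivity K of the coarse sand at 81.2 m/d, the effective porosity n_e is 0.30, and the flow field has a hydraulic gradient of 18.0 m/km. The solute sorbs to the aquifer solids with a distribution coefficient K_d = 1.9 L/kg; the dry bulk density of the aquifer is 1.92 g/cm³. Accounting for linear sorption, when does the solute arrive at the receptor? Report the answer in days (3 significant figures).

q = Ki = 81.2 × 0.018 = 1.462 m/d
Average linear velocity = 1.462 / 0.30 = 4.872 m/d
Retardation R = 1 + ρ_b·K_d/n = 1 + 1.92×1.9/0.30 = 13.16
Contaminant velocity v_c = v/R = 4.872/13.16 = 0.3702 m/d
t = L/v_c = 33.7/0.3702 = 91.03 d

91.0 days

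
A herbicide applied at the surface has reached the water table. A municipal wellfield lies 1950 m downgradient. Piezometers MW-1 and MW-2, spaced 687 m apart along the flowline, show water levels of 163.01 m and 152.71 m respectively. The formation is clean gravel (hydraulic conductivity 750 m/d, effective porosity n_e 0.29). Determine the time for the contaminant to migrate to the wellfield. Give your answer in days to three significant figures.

Hydraulic gradient i = (163.01 − 152.71) / 687 = 10.30 / 687 = 0.01499
Specific discharge q = 750 × 0.01499 = 11.24 m/d
v_s = q/n_e = 11.24/0.29 = 38.77 m/d
t = L / v = 1950 / 38.77 = 50.29 d

50.3 days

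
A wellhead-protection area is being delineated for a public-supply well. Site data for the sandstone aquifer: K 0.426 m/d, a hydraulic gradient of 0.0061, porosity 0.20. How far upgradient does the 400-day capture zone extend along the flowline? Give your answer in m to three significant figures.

5.20 m

Specific discharge q = 0.426 × 0.0061 = 0.002599 m/d
v = Ki/n = 0.426·0.0061/0.20 = 0.01299 m/d
L = v × T = 0.01299 × 400 = 5.197 m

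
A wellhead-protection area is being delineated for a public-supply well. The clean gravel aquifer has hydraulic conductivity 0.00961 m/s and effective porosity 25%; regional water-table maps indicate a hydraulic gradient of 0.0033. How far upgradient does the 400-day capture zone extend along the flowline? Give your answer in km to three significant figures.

4.38 km

K = 0.00961 m/s × 86400 s/d = 830.3 m/d
Specific discharge q = 830.3 × 0.0033 = 2.740 m/d
Seepage velocity v = q / n = 2.740 / 0.25 = 10.96 m/d
L = v × T = 10.96 × 400 = 4384 m
   = 4.38 km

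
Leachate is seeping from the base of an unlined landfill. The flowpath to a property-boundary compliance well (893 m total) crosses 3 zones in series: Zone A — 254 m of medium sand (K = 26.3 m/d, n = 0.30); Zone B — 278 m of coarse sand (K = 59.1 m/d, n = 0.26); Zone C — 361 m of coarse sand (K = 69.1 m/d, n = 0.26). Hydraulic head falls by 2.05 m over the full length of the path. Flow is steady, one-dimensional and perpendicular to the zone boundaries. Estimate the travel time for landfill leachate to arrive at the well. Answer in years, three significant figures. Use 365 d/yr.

Continuity: the same q passes through each zone, so ΔH = q·Σ(L_j/K_j) — the zones act as resistances in series.
Σ(L/K) = 254/26.3 + 278/59.1 + 361/69.1 = 9.658 + 4.704 + 5.224 = 19.59 d
q = ΔH / Σ(L/K) = 2.05 / 19.59 = 0.1047 m/d (same in every zone)
Zone A: v = q/n = 0.1047/0.30 = 0.3489 m/d → t_A = 254/0.3489 = 728.0 d
Zone B: v = q/n = 0.1047/0.26 = 0.4026 m/d → t_B = 278/0.4026 = 690.6 d
Zone C: v = q/n = 0.1047/0.26 = 0.4026 m/d → t_C = 361/0.4026 = 896.8 d
Total t = 728.0 + 690.6 + 896.8 = 2315 d
   = 2315 / 365 = 6.34 yr

6.34 years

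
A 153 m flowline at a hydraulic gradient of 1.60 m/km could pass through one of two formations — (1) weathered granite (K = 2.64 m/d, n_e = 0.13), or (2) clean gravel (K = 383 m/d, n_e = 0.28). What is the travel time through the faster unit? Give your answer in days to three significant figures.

Unit 1 (weathered granite): v = 2.64×0.0016/0.13 = 0.03249 m/d, t = 153/0.03249 = 4709 d
Unit 2 (clean gravel): v = 383×0.0016/0.28 = 2.189 m/d, t = 153/2.189 = 69.91 d
Faster unit: t = 69.9 d

69.9 days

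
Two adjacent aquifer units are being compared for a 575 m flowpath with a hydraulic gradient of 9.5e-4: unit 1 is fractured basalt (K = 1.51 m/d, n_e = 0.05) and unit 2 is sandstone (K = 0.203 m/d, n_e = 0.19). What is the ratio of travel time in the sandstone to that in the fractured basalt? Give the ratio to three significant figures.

28.3

Unit 1 (fractured basalt): v = 1.51×9.5e-4/0.05 = 0.02869 m/d, t = 575/0.02869 = 20040 d
Unit 2 (sandstone): v = 0.203×9.5e-4/0.19 = 0.001015 m/d, t = 575/0.001015 = 566500 d
t(sandstone) / t(fractured basalt) = 566500/20040 = 28.3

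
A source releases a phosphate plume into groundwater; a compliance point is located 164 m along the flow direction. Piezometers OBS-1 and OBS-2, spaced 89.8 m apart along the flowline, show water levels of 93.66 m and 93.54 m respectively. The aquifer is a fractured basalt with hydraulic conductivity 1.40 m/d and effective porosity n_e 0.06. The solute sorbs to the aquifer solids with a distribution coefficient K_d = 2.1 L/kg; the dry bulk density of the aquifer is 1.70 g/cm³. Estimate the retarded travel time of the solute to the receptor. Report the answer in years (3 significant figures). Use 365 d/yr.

872 years

Hydraulic gradient i = (93.66 − 93.54) / 89.8 = 0.12 / 89.8 = 0.001336
Darcy flux q = K·i = 1.40 × 0.001336 = 0.001871 m/d
Seepage velocity v = q / n = 0.001871 / 0.06 = 0.03118 m/d
Retardation R = 1 + ρ_b·K_d/n = 1 + 1.70×2.1/0.06 = 60.50
Contaminant velocity v_c = v/R = 0.03118/60.50 = 5.154e-4 m/d
t = L/v_c = 164/5.154e-4 = 318200 d
   = 318200/365 = 872 yr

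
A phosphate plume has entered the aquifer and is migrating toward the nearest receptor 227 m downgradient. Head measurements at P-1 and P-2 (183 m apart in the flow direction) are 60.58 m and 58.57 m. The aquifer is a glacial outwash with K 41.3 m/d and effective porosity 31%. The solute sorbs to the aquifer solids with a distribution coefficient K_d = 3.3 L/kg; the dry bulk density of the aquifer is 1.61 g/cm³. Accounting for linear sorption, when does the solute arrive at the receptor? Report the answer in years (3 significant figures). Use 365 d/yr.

7.71 years

Hydraulic gradient i = (60.58 − 58.57) / 183 = 2.01 / 183 = 0.01098
Specific discharge q = 41.3 × 0.01098 = 0.4536 m/d
Average linear velocity = 0.4536 / 0.31 = 1.463 m/d
Retardation R = 1 + ρ_b·K_d/n = 1 + 1.61×3.3/0.31 = 18.14
Contaminant velocity v_c = v/R = 1.463/18.14 = 0.08067 m/d
t = L/v_c = 227/0.08067 = 2814 d
   = 2814/365 = 7.71 yr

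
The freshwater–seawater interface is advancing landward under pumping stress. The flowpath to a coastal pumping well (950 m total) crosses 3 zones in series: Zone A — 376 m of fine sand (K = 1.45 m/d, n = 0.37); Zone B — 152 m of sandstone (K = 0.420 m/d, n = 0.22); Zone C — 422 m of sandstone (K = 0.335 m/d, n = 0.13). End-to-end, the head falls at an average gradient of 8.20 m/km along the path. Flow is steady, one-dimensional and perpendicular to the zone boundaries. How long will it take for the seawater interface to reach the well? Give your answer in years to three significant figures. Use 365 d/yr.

150 years

For zones in series the flux q is common to all zones; the equivalent conductivity is the harmonic (thickness-weighted) mean, K_eq = L_total / Σ(L_j/K_j).
Σ(L/K) = 376/1.45 + 152/0.420 + 422/0.335 = 259.3 + 361.9 + 1260 = 1881 d
K_eq = L_total / Σ(L/K) = 950 / 1881 = 0.5051 m/d
q = K_eq · i = 0.5051 × 0.0082 = 0.004142 m/d (same in every zone)
Zone A: v = q/n = 0.004142/0.37 = 0.01119 m/d → t_A = 376/0.01119 = 33590 d
Zone B: v = q/n = 0.004142/0.22 = 0.01883 m/d → t_B = 152/0.01883 = 8074 d
Zone C: v = q/n = 0.004142/0.13 = 0.03186 m/d → t_C = 422/0.03186 = 13250 d
Total t = 33590 + 8074 + 13250 = 54910 d
   = 54910 / 365 = 150 yr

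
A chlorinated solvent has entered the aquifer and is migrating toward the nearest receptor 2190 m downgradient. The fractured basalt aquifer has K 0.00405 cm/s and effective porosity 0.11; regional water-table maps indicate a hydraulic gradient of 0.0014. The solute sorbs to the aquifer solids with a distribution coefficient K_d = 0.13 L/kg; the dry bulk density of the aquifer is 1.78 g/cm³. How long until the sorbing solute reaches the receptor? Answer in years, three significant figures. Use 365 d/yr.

418 years

K = 0.00405 cm/s × 864 = 3.499 m/d
q = Ki = 3.499 × 0.0014 = 0.004899 m/d
Average linear velocity = 0.004899 / 0.11 = 0.04454 m/d
Retardation R = 1 + ρ_b·K_d/n = 1 + 1.78×0.13/0.11 = 3.104
Contaminant velocity v_c = v/R = 0.04454/3.104 = 0.01435 m/d
t = L/v_c = 2190/0.01435 = 152600 d
   = 152600/365 = 418 yr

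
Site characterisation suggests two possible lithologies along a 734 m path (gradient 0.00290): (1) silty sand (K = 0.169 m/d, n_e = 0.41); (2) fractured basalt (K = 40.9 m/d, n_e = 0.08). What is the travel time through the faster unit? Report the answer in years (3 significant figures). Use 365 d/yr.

Unit 1 (silty sand): v = 0.169×0.0029/0.41 = 0.001195 m/d, t = 734/0.001195 = 614000 d
Unit 2 (fractured basalt): v = 40.9×0.0029/0.08 = 1.483 m/d, t = 734/1.483 = 495.1 d
Faster: 495.1 d / 365 = 1.36 yr

1.36 years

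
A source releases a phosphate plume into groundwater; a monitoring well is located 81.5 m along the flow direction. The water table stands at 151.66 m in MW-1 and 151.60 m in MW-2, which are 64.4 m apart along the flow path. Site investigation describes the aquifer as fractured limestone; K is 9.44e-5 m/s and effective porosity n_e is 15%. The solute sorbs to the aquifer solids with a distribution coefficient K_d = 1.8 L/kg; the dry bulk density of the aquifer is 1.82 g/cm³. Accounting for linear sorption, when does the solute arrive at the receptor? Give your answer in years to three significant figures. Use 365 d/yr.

Hydraulic gradient i = (151.66 − 151.60) / 64.4 = 0.06 / 64.4 = 9.317e-4
K = 9.44e-5 m/s × 86400 s/d = 8.156 m/d
Specific discharge q = 8.156 × 9.317e-4 = 0.007599 m/d
v_s = q/n_e = 0.007599/0.15 = 0.05066 m/d
Retardation R = 1 + ρ_b·K_d/n = 1 + 1.82×1.8/0.15 = 22.84
Contaminant velocity v_c = v/R = 0.05066/22.84 = 0.002218 m/d
t = L/v_c = 81.5/0.002218 = 36740 d
   = 36740/365 = 101 yr

101 years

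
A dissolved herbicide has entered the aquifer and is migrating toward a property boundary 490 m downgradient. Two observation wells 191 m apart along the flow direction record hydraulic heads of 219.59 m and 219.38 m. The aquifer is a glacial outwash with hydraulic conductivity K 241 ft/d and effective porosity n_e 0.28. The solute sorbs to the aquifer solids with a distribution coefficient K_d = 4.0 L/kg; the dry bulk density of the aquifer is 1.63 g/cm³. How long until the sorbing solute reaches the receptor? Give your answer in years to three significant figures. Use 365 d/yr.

113 years

Hydraulic gradient i = (219.59 − 219.38) / 191 = 0.21 / 191 = 0.001099
K = 241 ft/d × 0.3048 = 73.46 m/d
Darcy flux q = K·i = 73.46 × 0.001099 = 0.08076 m/d
v = Ki/n = 73.46·0.001099/0.28 = 0.2884 m/d
Retardation R = 1 + ρ_b·K_d/n = 1 + 1.63×4.0/0.28 = 24.29
Contaminant velocity v_c = v/R = 0.2884/24.29 = 0.01188 m/d
t = L/v_c = 490/0.01188 = 41260 d
   = 41260/365 = 113 yr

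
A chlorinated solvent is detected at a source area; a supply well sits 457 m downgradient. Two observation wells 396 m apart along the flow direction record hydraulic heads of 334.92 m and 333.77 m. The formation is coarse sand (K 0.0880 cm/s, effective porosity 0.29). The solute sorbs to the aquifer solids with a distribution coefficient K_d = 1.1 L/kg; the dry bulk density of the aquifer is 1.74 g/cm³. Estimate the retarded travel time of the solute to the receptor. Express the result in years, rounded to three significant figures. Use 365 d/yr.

12.5 years

Hydraulic gradient i = (334.92 − 333.77) / 396 = 1.15 / 396 = 0.002904
K = 0.0880 cm/s × 864 = 76.03 m/d
q = Ki = 76.03 × 0.002904 = 0.2208 m/d
Seepage velocity v = q / n = 0.2208 / 0.29 = 0.7614 m/d
Retardation R = 1 + ρ_b·K_d/n = 1 + 1.74×1.1/0.29 = 7.600
Contaminant velocity v_c = v/R = 0.7614/7.600 = 0.1002 m/d
t = L/v_c = 457/0.1002 = 4562 d
   = 4562/365 = 12.5 yr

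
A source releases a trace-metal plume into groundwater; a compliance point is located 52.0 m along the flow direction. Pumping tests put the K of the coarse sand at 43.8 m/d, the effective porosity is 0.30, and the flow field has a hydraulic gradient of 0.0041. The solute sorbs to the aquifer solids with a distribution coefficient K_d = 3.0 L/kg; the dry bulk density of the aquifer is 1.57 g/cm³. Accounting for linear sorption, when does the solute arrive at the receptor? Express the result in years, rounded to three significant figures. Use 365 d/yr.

Specific discharge q = 43.8 × 0.0041 = 0.1796 m/d
v = Ki/n = 43.8·0.0041/0.30 = 0.5986 m/d
Retardation R = 1 + ρ_b·K_d/n = 1 + 1.57×3.0/0.30 = 16.70
Contaminant velocity v_c = v/R = 0.5986/16.70 = 0.03584 m/d
t = L/v_c = 52.0/0.03584 = 1451 d
   = 1451/365 = 3.97 yr

3.97 years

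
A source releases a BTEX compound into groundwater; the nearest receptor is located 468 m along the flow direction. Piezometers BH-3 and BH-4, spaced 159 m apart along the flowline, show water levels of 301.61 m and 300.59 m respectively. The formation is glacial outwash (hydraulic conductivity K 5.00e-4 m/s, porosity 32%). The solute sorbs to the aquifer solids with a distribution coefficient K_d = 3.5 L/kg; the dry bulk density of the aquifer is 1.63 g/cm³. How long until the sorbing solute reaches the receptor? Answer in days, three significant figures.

Hydraulic gradient i = (301.61 − 300.59) / 159 = 1.02 / 159 = 0.006415
K = 5.00e-4 m/s × 86400 s/d = 43.20 m/d
Specific discharge q = 43.20 × 0.006415 = 0.2771 m/d
v = Ki/n = 43.20·0.006415/0.32 = 0.8660 m/d
Retardation R = 1 + ρ_b·K_d/n = 1 + 1.63×3.5/0.32 = 18.83
Contaminant velocity v_c = v/R = 0.8660/18.83 = 0.04600 m/d
t = L/v_c = 468/0.04600 = 10170 d

10200 days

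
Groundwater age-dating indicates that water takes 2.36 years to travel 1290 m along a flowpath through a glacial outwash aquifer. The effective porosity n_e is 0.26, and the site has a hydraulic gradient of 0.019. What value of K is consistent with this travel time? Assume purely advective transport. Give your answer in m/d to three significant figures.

20.5 m/d

t = 2.36 years = 861.4 d
v = L / t = 1290 / 861.4 = 1.498 m/d
K = v · n / i = 1.498 × 0.26 / 0.019 = 20.5 m/d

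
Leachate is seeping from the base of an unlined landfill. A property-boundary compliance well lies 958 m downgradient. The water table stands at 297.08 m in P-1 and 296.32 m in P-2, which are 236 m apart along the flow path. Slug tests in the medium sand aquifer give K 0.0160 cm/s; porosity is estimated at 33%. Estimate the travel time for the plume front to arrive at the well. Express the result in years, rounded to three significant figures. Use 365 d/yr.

19.5 years

Hydraulic gradient i = (297.08 − 296.32) / 236 = 0.76 / 236 = 0.003220
K = 0.0160 cm/s × 864 = 13.82 m/d
Specific discharge q = 13.82 × 0.003220 = 0.04452 m/d
v_s = q/n_e = 0.04452/0.33 = 0.1349 m/d
t = L / v = 958 / 0.1349 = 7101 d
   = 7101 / 365 = 19.5 yr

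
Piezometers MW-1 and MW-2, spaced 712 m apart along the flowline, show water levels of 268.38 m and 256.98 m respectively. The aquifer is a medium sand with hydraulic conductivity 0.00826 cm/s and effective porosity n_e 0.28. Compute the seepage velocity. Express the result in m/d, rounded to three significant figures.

0.408 m/d

Hydraulic gradient i = (268.38 − 256.98) / 712 = 11.40 / 712 = 0.01601
K = 0.00826 cm/s × 864 = 7.137 m/d
q = Ki = 7.137 × 0.01601 = 0.1143 m/d
Seepage velocity v = q / n = 0.1143 / 0.28 = 0.4081 m/d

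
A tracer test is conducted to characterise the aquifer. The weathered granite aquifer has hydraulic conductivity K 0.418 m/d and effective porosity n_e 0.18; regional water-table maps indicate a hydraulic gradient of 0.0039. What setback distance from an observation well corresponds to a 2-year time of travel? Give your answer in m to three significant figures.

q = Ki = 0.418 × 0.0039 = 0.001630 m/d
Seepage velocity v = q / n = 0.001630 / 0.18 = 0.009057 m/d
T = 2 yr × 365 = 730 d
L = v × T = 0.009057 × 730 = 6.611 m

6.61 m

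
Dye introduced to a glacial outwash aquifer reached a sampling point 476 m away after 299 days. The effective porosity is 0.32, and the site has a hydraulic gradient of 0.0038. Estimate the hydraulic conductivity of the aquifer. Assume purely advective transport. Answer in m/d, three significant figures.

v = L / t = 476 / 299 = 1.592 m/d
K = v · n / i = 1.592 × 0.32 / 0.0038 = 134 m/d

134 m/d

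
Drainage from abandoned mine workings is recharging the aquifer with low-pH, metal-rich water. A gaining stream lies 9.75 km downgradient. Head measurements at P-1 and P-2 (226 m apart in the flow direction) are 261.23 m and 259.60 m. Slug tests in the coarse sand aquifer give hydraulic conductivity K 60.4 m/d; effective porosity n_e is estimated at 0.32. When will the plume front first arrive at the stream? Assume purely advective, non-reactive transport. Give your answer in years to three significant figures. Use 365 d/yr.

19.6 years

Hydraulic gradient i = (261.23 − 259.60) / 226 = 1.63 / 226 = 0.007212
Specific discharge q = 60.4 × 0.007212 = 0.4356 m/d
v_s = q/n_e = 0.4356/0.32 = 1.361 m/d
L = 9.75 km = 9750 m
t = L / v = 9750 / 1.361 = 7162 d
   = 7162 / 365 = 19.6 yr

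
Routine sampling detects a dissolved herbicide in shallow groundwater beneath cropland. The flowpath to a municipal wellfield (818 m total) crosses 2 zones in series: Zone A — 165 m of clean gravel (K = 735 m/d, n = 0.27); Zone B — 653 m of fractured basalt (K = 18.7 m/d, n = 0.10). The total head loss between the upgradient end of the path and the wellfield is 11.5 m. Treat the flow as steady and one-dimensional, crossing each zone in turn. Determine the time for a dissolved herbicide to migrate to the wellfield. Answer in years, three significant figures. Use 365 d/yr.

Steady 1-D flow in series ⇒ the Darcy flux q is identical in every zone and the zone head losses add (resistances L/K in series).
Σ(L/K) = 165/735 + 653/18.7 = 0.2245 + 34.92 = 35.14 d
q = ΔH / Σ(L/K) = 11.5 / 35.14 = 0.3272 m/d (same in every zone)
Zone A: v = q/n = 0.3272/0.27 = 1.212 m/d → t_A = 165/1.212 = 136.1 d
Zone B: v = q/n = 0.3272/0.10 = 3.272 m/d → t_B = 653/3.272 = 199.6 d
Total t = 136.1 + 199.6 = 335.7 d
   = 335.7 / 365 = 0.920 yr

0.920 years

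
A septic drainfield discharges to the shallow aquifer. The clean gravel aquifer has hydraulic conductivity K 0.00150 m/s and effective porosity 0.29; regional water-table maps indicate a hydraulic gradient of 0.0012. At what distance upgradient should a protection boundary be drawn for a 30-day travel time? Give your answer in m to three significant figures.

16.1 m

K = 0.00150 m/s × 86400 s/d = 129.6 m/d
Darcy flux q = K·i = 129.6 × 0.0012 = 0.1555 m/d
Average linear velocity = 0.1555 / 0.29 = 0.5363 m/d
L = v × T = 0.5363 × 30 = 16.09 m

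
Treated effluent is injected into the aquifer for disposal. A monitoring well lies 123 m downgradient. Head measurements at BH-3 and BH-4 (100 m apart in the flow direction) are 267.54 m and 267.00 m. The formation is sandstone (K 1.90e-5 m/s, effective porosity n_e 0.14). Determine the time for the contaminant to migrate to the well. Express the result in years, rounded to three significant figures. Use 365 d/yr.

5.32 years

Hydraulic gradient i = (267.54 − 267.00) / 100 = 0.54 / 100 = 0.005400
K = 1.90e-5 m/s × 86400 s/d = 1.642 m/d
Darcy flux q = K·i = 1.642 × 0.005400 = 0.008865 m/d
Average linear velocity = 0.008865 / 0.14 = 0.06332 m/d
t = L / v = 123 / 0.06332 = 1943 d
   = 1943 / 365 = 5.32 yr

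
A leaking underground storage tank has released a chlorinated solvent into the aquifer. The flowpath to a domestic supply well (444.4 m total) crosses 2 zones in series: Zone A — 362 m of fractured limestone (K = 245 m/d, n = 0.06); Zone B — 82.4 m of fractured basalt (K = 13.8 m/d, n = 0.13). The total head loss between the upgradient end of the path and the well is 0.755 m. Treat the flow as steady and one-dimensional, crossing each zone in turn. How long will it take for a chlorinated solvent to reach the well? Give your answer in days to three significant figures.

320 days

Steady 1-D flow in series ⇒ the Darcy flux q is identical in every zone and the zone head losses add (resistances L/K in series).
Σ(L/K) = 362/245 + 82.4/13.8 = 1.478 + 5.971 = 7.449 d
q = ΔH / Σ(L/K) = 0.755 / 7.449 = 0.1014 m/d (same in every zone)
Zone A: v = q/n = 0.1014/0.06 = 1.689 m/d → t_A = 362/1.689 = 214.3 d
Zone B: v = q/n = 0.1014/0.13 = 0.7797 m/d → t_B = 82.4/0.7797 = 105.7 d
Total t = 214.3 + 105.7 = 320.0 d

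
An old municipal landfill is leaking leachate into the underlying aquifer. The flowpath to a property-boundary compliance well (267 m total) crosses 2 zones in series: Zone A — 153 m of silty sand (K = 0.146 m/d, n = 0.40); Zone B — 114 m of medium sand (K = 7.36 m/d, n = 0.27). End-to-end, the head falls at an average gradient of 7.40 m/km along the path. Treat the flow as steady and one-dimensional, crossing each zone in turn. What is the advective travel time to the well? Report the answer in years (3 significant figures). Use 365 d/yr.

136 years

For zones in series the flux q is common to all zones; the equivalent conductivity is the harmonic (thickness-weighted) mean, K_eq = L_total / Σ(L_j/K_j).
Σ(L/K) = 153/0.146 + 114/7.36 = 1048 + 15.49 = 1063 d
K_eq = L_total / Σ(L/K) = 267 / 1063 = 0.2511 m/d
q = K_eq · i = 0.2511 × 0.0074 = 0.001858 m/d (same in every zone)
Zone A: v = q/n = 0.001858/0.40 = 0.004645 m/d → t_A = 153/0.004645 = 32940 d
Zone B: v = q/n = 0.001858/0.27 = 0.006881 m/d → t_B = 114/0.006881 = 16570 d
Total t = 32940 + 16570 = 49510 d
   = 49510 / 365 = 136 yr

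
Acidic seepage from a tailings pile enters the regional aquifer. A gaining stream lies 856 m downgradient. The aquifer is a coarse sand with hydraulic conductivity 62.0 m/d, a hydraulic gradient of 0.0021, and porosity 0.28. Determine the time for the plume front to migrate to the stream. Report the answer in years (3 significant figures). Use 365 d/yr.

5.04 years

q = Ki = 62.0 × 0.0021 = 0.1302 m/d
v_s = q/n_e = 0.1302/0.28 = 0.4650 m/d
t = L / v = 856 / 0.4650 = 1841 d
   = 1841 / 365 = 5.04 yr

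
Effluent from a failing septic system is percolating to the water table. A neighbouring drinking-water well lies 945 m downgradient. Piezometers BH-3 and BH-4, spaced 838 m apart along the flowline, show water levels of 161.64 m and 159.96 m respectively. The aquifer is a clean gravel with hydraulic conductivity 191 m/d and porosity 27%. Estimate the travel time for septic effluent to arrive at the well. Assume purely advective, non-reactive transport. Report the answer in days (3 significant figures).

666 days

Hydraulic gradient i = (161.64 − 159.96) / 838 = 1.68 / 838 = 0.002005
Specific discharge q = 191 × 0.002005 = 0.3829 m/d
v = Ki/n = 191·0.002005/0.27 = 1.418 m/d
t = L / v = 945 / 1.418 = 666.3 d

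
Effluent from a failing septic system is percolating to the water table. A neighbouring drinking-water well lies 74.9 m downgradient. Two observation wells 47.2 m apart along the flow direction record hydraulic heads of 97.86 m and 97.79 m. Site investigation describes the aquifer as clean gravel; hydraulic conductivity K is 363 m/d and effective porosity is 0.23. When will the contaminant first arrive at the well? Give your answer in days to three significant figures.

32.0 days

Hydraulic gradient i = (97.86 − 97.79) / 47.2 = 0.07 / 47.2 = 0.001483
Specific discharge q = 363 × 0.001483 = 0.5383 m/d
v_s = q/n_e = 0.5383/0.23 = 2.341 m/d
t = L / v = 74.9 / 2.341 = 32.00 d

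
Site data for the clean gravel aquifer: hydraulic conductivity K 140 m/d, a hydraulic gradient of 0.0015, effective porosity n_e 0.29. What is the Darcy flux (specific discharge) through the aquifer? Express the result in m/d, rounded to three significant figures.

0.210 m/d

Specific discharge q = 140 × 0.0015 = 0.2100 m/d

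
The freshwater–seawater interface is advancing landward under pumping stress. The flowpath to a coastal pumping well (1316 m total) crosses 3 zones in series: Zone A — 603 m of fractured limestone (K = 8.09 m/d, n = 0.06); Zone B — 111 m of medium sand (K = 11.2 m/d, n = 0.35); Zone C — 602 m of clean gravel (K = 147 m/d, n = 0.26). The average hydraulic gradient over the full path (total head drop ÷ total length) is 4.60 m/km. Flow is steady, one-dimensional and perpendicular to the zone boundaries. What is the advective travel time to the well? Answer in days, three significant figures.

3390 days

Continuity: the same q passes through each zone, so ΔH = q·Σ(L_j/K_j) — the zones act as resistances in series.
Σ(L/K) = 603/8.09 + 111/11.2 + 602/147 = 74.54 + 9.911 + 4.095 = 88.54 d
K_eq = L_total / Σ(L/K) = 1316 / 88.54 = 14.86 m/d
q = K_eq · i = 14.86 × 0.0046 = 0.06837 m/d (same in every zone)
Zone A: v = q/n = 0.06837/0.06 = 1.139 m/d → t_A = 603/1.139 = 529.2 d
Zone B: v = q/n = 0.06837/0.35 = 0.1953 m/d → t_B = 111/0.1953 = 568.2 d
Zone C: v = q/n = 0.06837/0.26 = 0.2630 m/d → t_C = 602/0.2630 = 2289 d
Total t = 529.2 + 568.2 + 2289 = 3387 d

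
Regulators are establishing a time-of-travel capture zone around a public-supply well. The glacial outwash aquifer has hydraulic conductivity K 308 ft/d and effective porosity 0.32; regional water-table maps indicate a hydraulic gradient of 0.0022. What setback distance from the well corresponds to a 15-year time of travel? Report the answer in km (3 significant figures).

3.53 km

K = 308 ft/d × 0.3048 = 93.88 m/d
Darcy flux q = K·i = 93.88 × 0.0022 = 0.2065 m/d
v_s = q/n_e = 0.2065/0.32 = 0.6454 m/d
T = 15 yr × 365 = 5475 d
L = v × T = 0.6454 × 5475 = 3534 m
   = 3.53 km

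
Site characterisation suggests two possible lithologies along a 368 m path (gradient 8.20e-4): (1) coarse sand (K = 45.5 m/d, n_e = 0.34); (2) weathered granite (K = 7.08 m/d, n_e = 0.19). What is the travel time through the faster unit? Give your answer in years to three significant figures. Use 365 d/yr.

Unit 1 (coarse sand): v = 45.5×8.2e-4/0.34 = 0.1097 m/d, t = 368/0.1097 = 3354 d
Unit 2 (weathered granite): v = 7.08×8.2e-4/0.19 = 0.03056 m/d, t = 368/0.03056 = 12040 d
Faster: 3354 d / 365 = 9.19 yr

9.19 years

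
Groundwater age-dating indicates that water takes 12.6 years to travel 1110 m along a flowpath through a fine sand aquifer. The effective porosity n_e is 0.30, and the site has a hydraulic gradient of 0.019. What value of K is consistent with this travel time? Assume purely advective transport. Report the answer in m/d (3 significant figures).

t = 12.6 years = 4599 d
v = L / t = 1110 / 4599 = 0.2414 m/d
K = v · n / i = 0.2414 × 0.30 / 0.019 = 3.81 m/d

3.81 m/d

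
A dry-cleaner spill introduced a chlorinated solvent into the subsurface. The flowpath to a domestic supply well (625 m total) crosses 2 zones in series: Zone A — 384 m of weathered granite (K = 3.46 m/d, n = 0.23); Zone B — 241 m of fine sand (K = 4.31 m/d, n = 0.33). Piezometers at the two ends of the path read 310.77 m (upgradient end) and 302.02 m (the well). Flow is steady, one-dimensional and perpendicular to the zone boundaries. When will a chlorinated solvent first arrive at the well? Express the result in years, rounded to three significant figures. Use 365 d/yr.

8.77 years

Total head drop ΔH = 310.77 − 302.02 = 8.75 m
Steady 1-D flow in series ⇒ the Darcy flux q is identical in every zone and the zone head losses add (resistances L/K in series).
Σ(L/K) = 384/3.46 + 241/4.31 = 111.0 + 55.92 = 166.9 d
q = ΔH / Σ(L/K) = 8.75 / 166.9 = 0.05243 m/d (same in every zone)
Zone A: v = q/n = 0.05243/0.23 = 0.2279 m/d → t_A = 384/0.2279 = 1685 d
Zone B: v = q/n = 0.05243/0.33 = 0.1589 m/d → t_B = 241/0.1589 = 1517 d
Total t = 1685 + 1517 = 3202 d
   = 3202 / 365 = 8.77 yr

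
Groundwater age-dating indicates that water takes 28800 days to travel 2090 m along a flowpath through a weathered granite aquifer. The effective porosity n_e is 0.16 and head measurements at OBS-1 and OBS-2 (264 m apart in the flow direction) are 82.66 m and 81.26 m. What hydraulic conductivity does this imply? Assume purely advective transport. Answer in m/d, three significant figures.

Hydraulic gradient i = (82.66 − 81.26) / 264 = 1.40 / 264 = 0.005303
v = L / t = 2090 / 28800 = 0.07257 m/d
K = v · n / i = 0.07257 × 0.16 / 0.005303 = 2.19 m/d

2.19 m/d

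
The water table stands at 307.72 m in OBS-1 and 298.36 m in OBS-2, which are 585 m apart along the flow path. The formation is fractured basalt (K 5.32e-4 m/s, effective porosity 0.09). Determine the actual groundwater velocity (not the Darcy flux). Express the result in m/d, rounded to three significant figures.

Hydraulic gradient i = (307.72 − 298.36) / 585 = 9.36 / 585 = 0.01600
K = 5.32e-4 m/s × 86400 s/d = 45.96 m/d
Darcy flux q = K·i = 45.96 × 0.01600 = 0.7354 m/d
Average linear velocity = 0.7354 / 0.09 = 8.172 m/d

8.17 m/d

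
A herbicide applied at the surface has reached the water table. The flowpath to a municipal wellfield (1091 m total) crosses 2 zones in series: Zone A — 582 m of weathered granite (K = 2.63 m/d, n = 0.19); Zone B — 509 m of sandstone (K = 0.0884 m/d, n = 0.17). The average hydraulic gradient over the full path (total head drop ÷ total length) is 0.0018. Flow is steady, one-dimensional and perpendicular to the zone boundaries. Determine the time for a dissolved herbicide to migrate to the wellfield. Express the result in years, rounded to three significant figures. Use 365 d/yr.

Steady 1-D flow in series ⇒ the Darcy flux q is identical in every zone and the zone head losses add (resistances L/K in series).
Σ(L/K) = 582/2.63 + 509/0.0884 = 221.3 + 5758 = 5979 d
K_eq = L_total / Σ(L/K) = 1091 / 5979 = 0.1825 m/d
q = K_eq · i = 0.1825 × 0.0018 = 3.284e-4 m/d (same in every zone)
Zone A: v = q/n = 3.284e-4/0.19 = 0.001729 m/d → t_A = 582/0.001729 = 336700 d
Zone B: v = q/n = 3.284e-4/0.17 = 0.001932 m/d → t_B = 509/0.001932 = 263500 d
Total t = 336700 + 263500 = 600100 d
   = 600100 / 365 = 1640 yr

1640 years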